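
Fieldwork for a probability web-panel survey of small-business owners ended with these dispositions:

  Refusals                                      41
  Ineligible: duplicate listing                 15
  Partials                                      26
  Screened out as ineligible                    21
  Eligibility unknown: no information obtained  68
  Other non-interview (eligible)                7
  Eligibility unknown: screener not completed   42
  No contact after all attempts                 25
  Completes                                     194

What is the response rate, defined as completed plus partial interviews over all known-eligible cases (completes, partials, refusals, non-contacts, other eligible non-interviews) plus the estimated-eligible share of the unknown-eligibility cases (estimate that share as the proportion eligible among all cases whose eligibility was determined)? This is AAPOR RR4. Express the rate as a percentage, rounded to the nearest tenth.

Unknown eligibility = 42 + 68 = 110
Screened out, ineligible = 21 + 15 = 36
Numerator: 194 + 26 = 220
Eligible (known): 194 + 26 + 41 + 25 + 7 = 293
e = 293 / (293 + 36) = 293 / 329 = 0.8906
Eligible share of unknowns: 0.8906 × 110 = 97.97
Denominator: 293 + 97.97 = 390.97
RR4 = 220 / 390.97 = 0.5627

56.3%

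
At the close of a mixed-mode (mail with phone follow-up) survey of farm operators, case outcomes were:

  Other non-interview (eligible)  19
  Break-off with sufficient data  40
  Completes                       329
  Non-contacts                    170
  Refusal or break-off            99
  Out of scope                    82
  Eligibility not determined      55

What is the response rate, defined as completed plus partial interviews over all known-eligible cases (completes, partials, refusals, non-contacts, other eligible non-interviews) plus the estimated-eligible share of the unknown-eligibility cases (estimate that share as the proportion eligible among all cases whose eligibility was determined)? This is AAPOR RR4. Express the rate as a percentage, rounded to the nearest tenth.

Num: 329 + 40 = 369
Known eligible: 329 + 40 + 99 + 170 + 19 = 657
e = 657 / (657 + 82) = 657 / 739 = 0.8890
Estimated eligible among unknowns: 0.8890 × 55 = 48.90
Denominator: 657 + 48.90 = 705.90
RR4 = 369 / 705.90 = 0.5227

52.3%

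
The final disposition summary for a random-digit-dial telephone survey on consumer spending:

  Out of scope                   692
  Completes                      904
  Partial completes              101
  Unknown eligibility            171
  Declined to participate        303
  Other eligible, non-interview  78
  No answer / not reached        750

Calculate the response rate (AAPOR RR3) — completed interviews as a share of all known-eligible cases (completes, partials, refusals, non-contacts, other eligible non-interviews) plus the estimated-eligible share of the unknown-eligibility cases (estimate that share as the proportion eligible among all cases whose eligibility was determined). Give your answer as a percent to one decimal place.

Numerator: 904
Known eligible: 904 + 101 + 303 + 750 + 78 = 2136
e = 2136 / (2136 + 692) = 2136 / 2828 = 0.7553
Eligible share of unknowns: 0.7553 × 171 = 129.16
Denominator: 2136 + 129.16 = 2265.16
RR3 = 904 / 2265.16 = 0.3991

39.9%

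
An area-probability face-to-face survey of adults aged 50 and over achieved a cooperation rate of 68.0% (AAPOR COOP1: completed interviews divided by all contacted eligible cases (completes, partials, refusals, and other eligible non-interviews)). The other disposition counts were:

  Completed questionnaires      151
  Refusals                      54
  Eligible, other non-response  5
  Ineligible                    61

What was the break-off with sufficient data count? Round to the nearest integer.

12

COOP1 = 151 / D = 0.680
D = 151 / 0.680 = 222.1
Other denominator terms total 210
break-off with sufficient data = 222.1 − 210 ≈ 12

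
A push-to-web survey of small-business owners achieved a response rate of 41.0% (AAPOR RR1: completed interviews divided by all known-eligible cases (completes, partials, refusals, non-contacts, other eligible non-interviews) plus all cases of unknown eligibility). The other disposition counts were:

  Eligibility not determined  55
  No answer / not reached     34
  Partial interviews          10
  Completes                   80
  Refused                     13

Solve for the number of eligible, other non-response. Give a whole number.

RR1 = 80 / D = 0.410
D = 80 / 0.410 = 195.1
Rest of base = 192
eligible, other non-response = 195.1 − 192 ≈ 3

3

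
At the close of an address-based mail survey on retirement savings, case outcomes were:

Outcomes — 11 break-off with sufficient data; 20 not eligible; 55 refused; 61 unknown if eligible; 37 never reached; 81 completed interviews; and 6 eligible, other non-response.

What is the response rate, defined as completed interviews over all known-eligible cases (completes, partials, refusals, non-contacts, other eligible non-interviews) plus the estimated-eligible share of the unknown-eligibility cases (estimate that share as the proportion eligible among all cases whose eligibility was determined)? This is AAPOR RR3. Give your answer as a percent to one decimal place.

Numerator: 81
Determined eligible: 81 + 11 + 55 + 37 + 6 = 190
e = 190 / (190 + 20) = 190 / 210 = 0.9048
Eligible share of unknowns: 0.9048 × 61 = 55.19
Base: 190 + 55.19 = 245.19
RR3 = 81 / 245.19 = 0.3304

33.0%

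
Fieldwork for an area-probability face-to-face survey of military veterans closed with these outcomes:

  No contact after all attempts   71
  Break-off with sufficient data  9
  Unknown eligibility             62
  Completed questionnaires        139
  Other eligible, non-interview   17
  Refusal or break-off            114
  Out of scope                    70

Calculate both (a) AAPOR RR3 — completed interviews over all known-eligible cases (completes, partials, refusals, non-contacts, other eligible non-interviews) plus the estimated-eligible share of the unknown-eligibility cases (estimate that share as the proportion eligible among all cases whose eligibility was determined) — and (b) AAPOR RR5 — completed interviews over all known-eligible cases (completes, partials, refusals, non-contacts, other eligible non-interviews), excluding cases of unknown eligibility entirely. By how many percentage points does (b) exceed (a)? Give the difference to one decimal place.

Num → 139
Determined eligible → 139 + 9 + 114 + 71 + 17 = 350
e = 350 / (350 + 70) = 350 / 420 = 0.8333
Estimated eligible among unknowns → 0.8333 × 62 = 51.66
Denom → 350 + 51.66 = 401.66
RR3 = 139 / 401.66 = 0.3461
Denom → 139 + 9 + 114 + 71 + 17 = 350
RR5 = 139 / 350 = 0.3971
Difference = 39.71 − 34.61 = 5.10 percentage points

5.1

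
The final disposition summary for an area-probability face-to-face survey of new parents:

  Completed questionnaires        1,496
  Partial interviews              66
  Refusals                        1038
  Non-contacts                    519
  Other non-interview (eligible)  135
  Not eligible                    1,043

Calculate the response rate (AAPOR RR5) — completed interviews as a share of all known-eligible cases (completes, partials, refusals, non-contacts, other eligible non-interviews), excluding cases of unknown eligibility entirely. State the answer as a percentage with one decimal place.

Num: 1496
Denom: 1496 + 66 + 1038 + 519 + 135 = 3254
RR5 = 1496 / 3254 = 0.4597

46.0%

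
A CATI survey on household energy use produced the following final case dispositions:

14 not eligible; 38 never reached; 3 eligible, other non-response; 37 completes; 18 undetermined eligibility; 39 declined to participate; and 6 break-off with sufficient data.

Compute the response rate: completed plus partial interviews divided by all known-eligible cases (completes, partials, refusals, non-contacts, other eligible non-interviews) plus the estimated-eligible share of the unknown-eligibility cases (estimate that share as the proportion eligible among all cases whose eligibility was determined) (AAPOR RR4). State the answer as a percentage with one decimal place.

30.9%

Num = 37 + 6 = 43
Known eligible = 37 + 6 + 39 + 38 + 3 = 123
e = 123 / (123 + 14) = 123 / 137 = 0.8978
Estimated eligible among unknowns = 0.8978 × 18 = 16.16
Base = 123 + 16.16 = 139.16
RR4 = 43 / 139.16 = 0.3090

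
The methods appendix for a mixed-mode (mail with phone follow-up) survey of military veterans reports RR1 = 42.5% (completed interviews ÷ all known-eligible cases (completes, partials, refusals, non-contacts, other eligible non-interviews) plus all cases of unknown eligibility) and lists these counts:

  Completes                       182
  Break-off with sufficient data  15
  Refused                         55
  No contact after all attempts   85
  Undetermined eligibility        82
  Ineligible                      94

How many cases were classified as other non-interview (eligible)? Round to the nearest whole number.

9

RR1 = 182 / D = 0.425
D = 182 / 0.425 = 428.2
Rest of base = 419
other non-interview (eligible) = 428.2 − 419 ≈ 9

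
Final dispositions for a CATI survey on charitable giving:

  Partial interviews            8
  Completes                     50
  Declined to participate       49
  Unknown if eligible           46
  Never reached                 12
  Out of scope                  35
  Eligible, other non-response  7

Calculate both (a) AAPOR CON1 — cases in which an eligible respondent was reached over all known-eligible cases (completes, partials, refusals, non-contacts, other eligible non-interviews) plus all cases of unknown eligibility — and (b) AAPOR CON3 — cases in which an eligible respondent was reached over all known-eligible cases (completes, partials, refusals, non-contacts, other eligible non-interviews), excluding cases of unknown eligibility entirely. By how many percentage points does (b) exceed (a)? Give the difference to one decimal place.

24.2

Top → 50 + 8 + 49 + 7 = 114
Base → 50 + 8 + 49 + 12 + 7 + 46 = 172
CON1 = 114 / 172 = 0.6628
Base → 50 + 8 + 49 + 12 + 7 = 126
CON3 = 114 / 126 = 0.9048
Difference = 90.48 − 66.28 = 24.20 percentage points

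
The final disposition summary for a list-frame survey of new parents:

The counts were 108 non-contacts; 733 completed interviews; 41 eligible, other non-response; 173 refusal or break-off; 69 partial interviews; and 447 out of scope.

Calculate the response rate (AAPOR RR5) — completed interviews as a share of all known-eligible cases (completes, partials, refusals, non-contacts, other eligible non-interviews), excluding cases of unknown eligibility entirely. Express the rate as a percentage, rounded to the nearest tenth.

Top → 733
Denominator → 733 + 69 + 173 + 108 + 41 = 1124
RR5 = 733 / 1124 = 0.6521

65.2%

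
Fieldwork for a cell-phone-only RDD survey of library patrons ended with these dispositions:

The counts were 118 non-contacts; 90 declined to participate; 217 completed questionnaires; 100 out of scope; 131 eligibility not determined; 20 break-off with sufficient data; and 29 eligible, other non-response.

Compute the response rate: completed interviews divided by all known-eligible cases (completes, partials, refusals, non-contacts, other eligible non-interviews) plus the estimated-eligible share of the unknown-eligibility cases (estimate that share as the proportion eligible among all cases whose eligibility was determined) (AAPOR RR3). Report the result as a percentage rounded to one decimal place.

Num → 217
Determined eligible → 217 + 20 + 90 + 118 + 29 = 474
e = 474 / (474 + 100) = 474 / 574 = 0.8258
Estimated eligible among unknowns → 0.8258 × 131 = 108.18
Base → 474 + 108.18 = 582.18
RR3 = 217 / 582.18 = 0.3727

37.3%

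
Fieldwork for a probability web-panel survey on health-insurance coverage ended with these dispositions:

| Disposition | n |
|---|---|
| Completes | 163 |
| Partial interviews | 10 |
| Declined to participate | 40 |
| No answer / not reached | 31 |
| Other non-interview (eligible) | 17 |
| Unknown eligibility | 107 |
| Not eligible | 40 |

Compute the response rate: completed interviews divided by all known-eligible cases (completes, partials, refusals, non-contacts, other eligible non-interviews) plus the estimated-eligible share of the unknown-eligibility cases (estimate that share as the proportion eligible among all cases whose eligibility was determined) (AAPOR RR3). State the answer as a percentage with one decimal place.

46.1%

Numerator = 163
Determined eligible = 163 + 10 + 40 + 31 + 17 = 261
e = 261 / (261 + 40) = 261 / 301 = 0.8671
e × U = 0.8671 × 107 = 92.78
Denominator = 261 + 92.78 = 353.78
RR3 = 163 / 353.78 = 0.4607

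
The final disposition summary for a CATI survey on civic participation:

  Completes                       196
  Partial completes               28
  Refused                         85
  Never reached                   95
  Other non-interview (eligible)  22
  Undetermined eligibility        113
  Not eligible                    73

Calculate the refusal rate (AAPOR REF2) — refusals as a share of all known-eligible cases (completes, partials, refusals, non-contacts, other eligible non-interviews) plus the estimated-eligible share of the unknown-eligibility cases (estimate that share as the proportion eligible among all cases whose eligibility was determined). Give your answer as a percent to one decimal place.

16.3%

Top: 85
Known eligible: 196 + 28 + 85 + 95 + 22 = 426
e = 426 / (426 + 73) = 426 / 499 = 0.8537
Eligible share of unknowns: 0.8537 × 113 = 96.47
Base: 426 + 96.47 = 522.47
REF2 = 85 / 522.47 = 0.1627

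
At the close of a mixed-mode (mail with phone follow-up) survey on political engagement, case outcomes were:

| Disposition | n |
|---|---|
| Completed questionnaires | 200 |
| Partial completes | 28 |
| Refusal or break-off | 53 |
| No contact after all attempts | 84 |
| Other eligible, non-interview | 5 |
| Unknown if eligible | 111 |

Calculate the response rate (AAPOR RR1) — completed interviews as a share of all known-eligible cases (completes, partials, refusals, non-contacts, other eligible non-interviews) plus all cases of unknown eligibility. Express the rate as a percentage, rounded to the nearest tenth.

Num → 200
Denom → 200 + 28 + 53 + 84 + 5 + 111 = 481
RR1 = 200 / 481 = 0.4158

41.6%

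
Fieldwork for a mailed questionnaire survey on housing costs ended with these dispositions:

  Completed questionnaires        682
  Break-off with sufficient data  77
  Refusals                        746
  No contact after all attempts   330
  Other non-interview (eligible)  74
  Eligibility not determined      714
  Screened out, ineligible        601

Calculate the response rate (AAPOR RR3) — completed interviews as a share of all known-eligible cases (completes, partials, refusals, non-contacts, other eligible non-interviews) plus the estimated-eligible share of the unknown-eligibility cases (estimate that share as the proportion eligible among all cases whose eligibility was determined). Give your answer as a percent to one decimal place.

27.8%

Numerator: 682
Known eligible: 682 + 77 + 746 + 330 + 74 = 1909
e = 1909 / (1909 + 601) = 1909 / 2510 = 0.7606
Estimated eligible among unknowns: 0.7606 × 714 = 543.07
Denom: 1909 + 543.07 = 2452.07
RR3 = 682 / 2452.07 = 0.2781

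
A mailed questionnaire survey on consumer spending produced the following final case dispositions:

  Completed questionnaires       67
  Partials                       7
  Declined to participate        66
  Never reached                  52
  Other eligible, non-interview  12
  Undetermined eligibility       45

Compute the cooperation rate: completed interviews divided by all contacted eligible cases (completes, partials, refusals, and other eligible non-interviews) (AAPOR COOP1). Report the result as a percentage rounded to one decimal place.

44.1%

Top → 67
Denominator → 67 + 7 + 66 + 12 = 152
COOP1 = 67 / 152 = 0.4408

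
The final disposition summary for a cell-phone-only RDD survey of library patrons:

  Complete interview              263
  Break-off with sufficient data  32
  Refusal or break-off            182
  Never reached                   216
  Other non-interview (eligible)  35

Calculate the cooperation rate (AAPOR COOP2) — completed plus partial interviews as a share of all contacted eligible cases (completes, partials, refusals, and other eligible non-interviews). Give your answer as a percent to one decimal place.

57.6%

Num: 263 + 32 = 295
Base: 263 + 32 + 182 + 35 = 512
COOP2 = 295 / 512 = 0.5762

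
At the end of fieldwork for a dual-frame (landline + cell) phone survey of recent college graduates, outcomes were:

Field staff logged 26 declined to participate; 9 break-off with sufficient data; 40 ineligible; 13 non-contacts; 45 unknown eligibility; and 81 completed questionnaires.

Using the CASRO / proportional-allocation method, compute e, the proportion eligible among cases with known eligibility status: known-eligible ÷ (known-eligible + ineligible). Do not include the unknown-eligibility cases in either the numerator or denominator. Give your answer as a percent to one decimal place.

76.3%

Eligible (known) → 81 + 9 + 26 + 13 = 129
e = 129 / (129 + 40) = 129 / 169 = 0.7633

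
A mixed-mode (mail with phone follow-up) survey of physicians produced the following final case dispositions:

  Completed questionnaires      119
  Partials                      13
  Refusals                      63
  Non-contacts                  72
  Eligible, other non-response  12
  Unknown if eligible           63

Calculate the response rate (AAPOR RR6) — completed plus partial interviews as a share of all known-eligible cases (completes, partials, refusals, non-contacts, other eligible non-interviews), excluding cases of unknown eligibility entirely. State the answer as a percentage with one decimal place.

47.3%

Numerator: 119 + 13 = 132
Denom: 119 + 13 + 63 + 72 + 12 = 279
RR6 = 132 / 279 = 0.4731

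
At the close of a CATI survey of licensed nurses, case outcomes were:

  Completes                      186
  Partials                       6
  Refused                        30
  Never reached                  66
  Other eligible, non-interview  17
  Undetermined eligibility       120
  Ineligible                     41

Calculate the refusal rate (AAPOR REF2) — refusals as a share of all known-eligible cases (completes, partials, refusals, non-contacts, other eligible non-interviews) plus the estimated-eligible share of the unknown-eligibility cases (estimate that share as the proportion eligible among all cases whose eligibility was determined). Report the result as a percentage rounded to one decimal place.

Top = 30
Determined eligible = 186 + 6 + 30 + 66 + 17 = 305
e = 305 / (305 + 41) = 305 / 346 = 0.8815
Eligible share of unknowns = 0.8815 × 120 = 105.78
Base = 305 + 105.78 = 410.78
REF2 = 30 / 410.78 = 0.0730

7.3%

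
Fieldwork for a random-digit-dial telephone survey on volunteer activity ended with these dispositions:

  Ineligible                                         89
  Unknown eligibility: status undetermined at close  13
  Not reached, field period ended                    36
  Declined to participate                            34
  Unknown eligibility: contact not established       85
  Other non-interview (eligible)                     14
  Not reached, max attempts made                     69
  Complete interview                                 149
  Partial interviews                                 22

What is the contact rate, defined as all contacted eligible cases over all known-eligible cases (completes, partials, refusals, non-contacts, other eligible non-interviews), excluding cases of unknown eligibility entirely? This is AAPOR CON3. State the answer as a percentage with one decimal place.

67.6%

No answer / not reached = 36 + 69 = 105
Unknown if eligible = 85 + 13 = 98
Numerator: 149 + 22 + 34 + 14 = 219
Denominator: 149 + 22 + 34 + 105 + 14 = 324
CON3 = 219 / 324 = 0.6759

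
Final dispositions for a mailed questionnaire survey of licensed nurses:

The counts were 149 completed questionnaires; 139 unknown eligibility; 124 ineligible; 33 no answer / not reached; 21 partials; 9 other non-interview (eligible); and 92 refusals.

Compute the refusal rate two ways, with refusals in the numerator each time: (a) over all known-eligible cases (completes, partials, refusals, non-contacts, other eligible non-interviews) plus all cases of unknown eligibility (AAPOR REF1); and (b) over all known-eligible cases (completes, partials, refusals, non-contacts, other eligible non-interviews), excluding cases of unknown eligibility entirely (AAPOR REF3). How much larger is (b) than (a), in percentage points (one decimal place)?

Numerator → 92
Base → 149 + 21 + 92 + 33 + 9 + 139 = 443
REF1 = 92 / 443 = 0.2077
Base → 149 + 21 + 92 + 33 + 9 = 304
REF3 = 92 / 304 = 0.3026
Difference = 30.26 − 20.77 = 9.49 percentage points

9.5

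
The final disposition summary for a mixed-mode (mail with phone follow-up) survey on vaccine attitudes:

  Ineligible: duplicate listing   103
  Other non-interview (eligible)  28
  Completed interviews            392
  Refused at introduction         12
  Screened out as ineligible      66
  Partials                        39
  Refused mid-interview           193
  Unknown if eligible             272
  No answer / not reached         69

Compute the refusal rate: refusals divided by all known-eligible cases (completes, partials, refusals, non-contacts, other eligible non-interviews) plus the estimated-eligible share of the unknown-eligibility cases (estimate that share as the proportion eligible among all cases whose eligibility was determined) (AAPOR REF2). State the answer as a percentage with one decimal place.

Declined to participate = 12 + 193 = 205
Not eligible = 66 + 103 = 169
Num: 205
Known eligible: 392 + 39 + 205 + 69 + 28 = 733
e = 733 / (733 + 169) = 733 / 902 = 0.8126
Eligible share of unknowns: 0.8126 × 272 = 221.03
Base: 733 + 221.03 = 954.03
REF2 = 205 / 954.03 = 0.2149

21.5%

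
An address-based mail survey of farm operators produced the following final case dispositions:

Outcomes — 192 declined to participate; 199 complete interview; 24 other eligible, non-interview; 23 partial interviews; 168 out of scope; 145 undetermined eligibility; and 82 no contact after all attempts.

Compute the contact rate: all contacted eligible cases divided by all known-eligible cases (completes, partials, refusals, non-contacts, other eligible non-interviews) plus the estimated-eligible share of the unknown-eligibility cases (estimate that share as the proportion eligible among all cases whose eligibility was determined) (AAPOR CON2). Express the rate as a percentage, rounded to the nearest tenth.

69.6%

Top: 199 + 23 + 192 + 24 = 438
Eligible (known): 199 + 23 + 192 + 82 + 24 = 520
e = 520 / (520 + 168) = 520 / 688 = 0.7558
e × U: 0.7558 × 145 = 109.59
Denom: 520 + 109.59 = 629.59
CON2 = 438 / 629.59 = 0.6957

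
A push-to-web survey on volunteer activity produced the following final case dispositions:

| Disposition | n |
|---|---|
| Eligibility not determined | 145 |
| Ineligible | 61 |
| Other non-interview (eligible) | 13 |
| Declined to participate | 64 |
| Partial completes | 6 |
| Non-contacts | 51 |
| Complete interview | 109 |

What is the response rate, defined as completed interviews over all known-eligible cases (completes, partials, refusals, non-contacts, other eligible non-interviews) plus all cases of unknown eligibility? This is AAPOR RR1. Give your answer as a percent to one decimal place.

Top → 109
Denominator → 109 + 6 + 64 + 51 + 13 + 145 = 388
RR1 = 109 / 388 = 0.2809

28.1%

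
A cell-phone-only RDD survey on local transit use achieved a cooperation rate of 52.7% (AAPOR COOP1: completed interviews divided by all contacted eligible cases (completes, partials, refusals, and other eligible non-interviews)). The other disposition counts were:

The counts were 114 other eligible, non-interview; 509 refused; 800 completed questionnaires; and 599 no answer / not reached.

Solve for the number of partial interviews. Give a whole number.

95

COOP1 = 800 / D = 0.527
D = 800 / 0.527 = 1518.0
Remaining denominator categories sum to 1423
partial interviews = 1518.0 − 1423 ≈ 95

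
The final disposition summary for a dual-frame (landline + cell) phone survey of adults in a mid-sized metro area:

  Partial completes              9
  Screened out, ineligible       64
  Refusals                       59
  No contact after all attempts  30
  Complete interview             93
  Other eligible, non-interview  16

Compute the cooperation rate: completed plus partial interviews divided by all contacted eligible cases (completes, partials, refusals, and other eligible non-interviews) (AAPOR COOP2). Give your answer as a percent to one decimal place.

57.6%

Numerator: 93 + 9 = 102
Base: 93 + 9 + 59 + 16 = 177
COOP2 = 102 / 177 = 0.5763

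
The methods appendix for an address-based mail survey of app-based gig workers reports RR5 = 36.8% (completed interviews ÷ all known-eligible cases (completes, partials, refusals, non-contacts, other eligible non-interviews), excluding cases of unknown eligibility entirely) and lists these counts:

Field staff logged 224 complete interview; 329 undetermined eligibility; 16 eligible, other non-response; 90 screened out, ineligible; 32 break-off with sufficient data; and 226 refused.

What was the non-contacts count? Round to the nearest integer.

RR5 = 224 / D = 0.368
D = 224 / 0.368 = 608.7
Other denominator terms total 498
non-contacts = 608.7 − 498 ≈ 111

111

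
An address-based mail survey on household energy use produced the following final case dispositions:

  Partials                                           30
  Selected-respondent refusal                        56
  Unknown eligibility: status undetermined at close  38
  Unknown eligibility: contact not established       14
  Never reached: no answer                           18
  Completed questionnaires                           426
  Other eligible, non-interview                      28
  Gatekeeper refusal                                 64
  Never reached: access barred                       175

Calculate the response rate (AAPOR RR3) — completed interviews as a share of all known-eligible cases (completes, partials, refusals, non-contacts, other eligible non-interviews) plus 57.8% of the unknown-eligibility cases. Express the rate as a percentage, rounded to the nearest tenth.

Refusal or break-off = 64 + 56 = 120
No answer / not reached = 18 + 175 = 193
Unknown if eligible = 14 + 38 = 52
Num = 426
Eligible (known) = 426 + 30 + 120 + 193 + 28 = 797
Eligible share of unknowns = 0.5780 × 52 = 30.06
Base = 797 + 30.06 = 827.06
RR3 = 426 / 827.06 = 0.5151

51.5%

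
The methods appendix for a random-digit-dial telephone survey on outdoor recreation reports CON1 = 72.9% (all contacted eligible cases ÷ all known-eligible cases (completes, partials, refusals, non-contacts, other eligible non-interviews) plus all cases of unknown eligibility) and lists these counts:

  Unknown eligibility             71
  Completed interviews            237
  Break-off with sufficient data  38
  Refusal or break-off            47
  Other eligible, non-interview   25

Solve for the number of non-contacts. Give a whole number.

Numerator: 237 + 38 + 47 + 25 = 347
CON1 = 347 / D = 0.729
D = 347 / 0.729 = 476.0
Other denominator terms total 418
non-contacts = 476.0 − 418 ≈ 58

58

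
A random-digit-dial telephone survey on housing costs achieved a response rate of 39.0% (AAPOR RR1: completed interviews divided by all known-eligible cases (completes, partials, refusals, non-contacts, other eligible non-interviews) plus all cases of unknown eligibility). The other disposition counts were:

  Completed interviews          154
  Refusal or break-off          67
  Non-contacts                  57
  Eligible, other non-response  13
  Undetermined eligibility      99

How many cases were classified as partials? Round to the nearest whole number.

RR1 = 154 / D = 0.390
D = 154 / 0.390 = 394.9
Other denominator terms total 390
partials = 394.9 − 390 ≈ 5

5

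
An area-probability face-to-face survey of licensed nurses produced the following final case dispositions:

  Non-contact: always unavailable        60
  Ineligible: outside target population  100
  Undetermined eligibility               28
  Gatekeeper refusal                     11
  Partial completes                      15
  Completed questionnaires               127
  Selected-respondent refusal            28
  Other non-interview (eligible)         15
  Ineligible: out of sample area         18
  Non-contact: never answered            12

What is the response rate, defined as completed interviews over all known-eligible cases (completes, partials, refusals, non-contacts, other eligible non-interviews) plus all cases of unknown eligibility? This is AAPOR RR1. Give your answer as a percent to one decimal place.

42.9%

Refusals = 11 + 28 = 39
Never reached = 12 + 60 = 72
Out of scope = 100 + 18 = 118
Num: 127
Denom: 127 + 15 + 39 + 72 + 15 + 28 = 296
RR1 = 127 / 296 = 0.4291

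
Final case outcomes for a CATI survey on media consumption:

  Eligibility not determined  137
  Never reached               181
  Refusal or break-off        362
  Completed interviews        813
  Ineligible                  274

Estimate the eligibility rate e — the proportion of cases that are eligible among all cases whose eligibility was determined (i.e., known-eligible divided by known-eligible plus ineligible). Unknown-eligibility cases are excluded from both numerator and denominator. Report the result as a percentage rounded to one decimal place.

83.2%

Eligible (known): 813 + 362 + 181 = 1356
e = 1356 / (1356 + 274) = 1356 / 1630 = 0.8319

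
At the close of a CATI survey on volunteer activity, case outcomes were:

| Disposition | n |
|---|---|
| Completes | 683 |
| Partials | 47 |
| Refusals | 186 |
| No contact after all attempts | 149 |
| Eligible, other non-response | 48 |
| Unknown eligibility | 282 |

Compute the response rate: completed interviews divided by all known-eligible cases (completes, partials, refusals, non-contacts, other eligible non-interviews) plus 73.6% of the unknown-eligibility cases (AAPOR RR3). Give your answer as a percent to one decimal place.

51.7%

Numerator → 683
Determined eligible → 683 + 47 + 186 + 149 + 48 = 1113
Eligible share of unknowns → 0.7360 × 282 = 207.55
Base → 1113 + 207.55 = 1320.55
RR3 = 683 / 1320.55 = 0.5172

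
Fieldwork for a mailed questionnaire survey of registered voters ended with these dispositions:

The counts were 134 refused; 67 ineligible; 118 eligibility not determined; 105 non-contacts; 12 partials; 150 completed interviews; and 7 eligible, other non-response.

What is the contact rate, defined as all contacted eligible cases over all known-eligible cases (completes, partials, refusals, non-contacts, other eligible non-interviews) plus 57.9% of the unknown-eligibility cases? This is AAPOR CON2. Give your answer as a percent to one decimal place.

63.6%

Num → 150 + 12 + 134 + 7 = 303
Determined eligible → 150 + 12 + 134 + 105 + 7 = 408
Eligible share of unknowns → 0.5790 × 118 = 68.32
Denominator → 408 + 68.32 = 476.32
CON2 = 303 / 476.32 = 0.6361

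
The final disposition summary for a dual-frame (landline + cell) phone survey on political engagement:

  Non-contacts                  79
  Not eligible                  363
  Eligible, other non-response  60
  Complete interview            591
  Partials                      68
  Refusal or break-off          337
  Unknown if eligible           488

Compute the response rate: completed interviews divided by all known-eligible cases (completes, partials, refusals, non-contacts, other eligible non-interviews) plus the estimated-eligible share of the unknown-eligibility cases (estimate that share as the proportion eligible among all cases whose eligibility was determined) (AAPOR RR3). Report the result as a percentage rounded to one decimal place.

39.3%

Numerator → 591
Known eligible → 591 + 68 + 337 + 79 + 60 = 1135
e = 1135 / (1135 + 363) = 1135 / 1498 = 0.7577
Eligible share of unknowns → 0.7577 × 488 = 369.76
Denom → 1135 + 369.76 = 1504.76
RR3 = 591 / 1504.76 = 0.3928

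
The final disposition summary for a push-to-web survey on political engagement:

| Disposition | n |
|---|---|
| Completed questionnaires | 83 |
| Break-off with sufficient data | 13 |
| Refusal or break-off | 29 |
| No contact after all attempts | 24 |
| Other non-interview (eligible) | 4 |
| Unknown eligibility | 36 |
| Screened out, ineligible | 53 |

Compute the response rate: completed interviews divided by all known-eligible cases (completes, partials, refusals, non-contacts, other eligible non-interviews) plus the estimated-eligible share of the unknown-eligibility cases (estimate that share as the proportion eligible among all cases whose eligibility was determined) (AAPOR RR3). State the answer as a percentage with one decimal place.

Top → 83
Known eligible → 83 + 13 + 29 + 24 + 4 = 153
e = 153 / (153 + 53) = 153 / 206 = 0.7427
Eligible share of unknowns → 0.7427 × 36 = 26.74
Base → 153 + 26.74 = 179.74
RR3 = 83 / 179.74 = 0.4618

46.2%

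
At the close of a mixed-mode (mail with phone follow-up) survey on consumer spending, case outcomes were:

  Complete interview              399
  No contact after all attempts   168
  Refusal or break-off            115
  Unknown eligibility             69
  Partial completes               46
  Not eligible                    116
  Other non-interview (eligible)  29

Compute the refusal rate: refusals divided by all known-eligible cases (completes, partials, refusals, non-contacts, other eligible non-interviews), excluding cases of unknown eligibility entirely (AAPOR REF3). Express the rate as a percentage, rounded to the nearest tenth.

Num → 115
Denom → 399 + 46 + 115 + 168 + 29 = 757
REF3 = 115 / 757 = 0.1519

15.2%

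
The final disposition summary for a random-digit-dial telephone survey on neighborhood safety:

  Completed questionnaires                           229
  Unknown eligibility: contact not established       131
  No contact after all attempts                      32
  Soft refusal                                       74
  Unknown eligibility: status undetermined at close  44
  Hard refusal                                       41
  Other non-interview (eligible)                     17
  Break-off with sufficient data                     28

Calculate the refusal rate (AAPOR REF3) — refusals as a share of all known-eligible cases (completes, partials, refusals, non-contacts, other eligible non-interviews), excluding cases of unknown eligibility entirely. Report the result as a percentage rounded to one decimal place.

27.3%

Refusal or break-off = 41 + 74 = 115
Undetermined eligibility = 131 + 44 = 175
Top: 115
Denominator: 229 + 28 + 115 + 32 + 17 = 421
REF3 = 115 / 421 = 0.2732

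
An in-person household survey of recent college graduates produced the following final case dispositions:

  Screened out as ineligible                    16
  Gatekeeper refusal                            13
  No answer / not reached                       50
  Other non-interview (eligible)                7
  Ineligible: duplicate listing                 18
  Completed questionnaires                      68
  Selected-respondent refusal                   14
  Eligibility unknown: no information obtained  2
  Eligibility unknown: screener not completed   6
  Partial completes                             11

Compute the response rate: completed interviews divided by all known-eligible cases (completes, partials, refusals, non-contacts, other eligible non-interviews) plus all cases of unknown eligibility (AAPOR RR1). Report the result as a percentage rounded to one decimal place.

Refused = 13 + 14 = 27
Unknown eligibility = 6 + 2 = 8
Ineligible = 16 + 18 = 34
Top → 68
Denominator → 68 + 11 + 27 + 50 + 7 + 8 = 171
RR1 = 68 / 171 = 0.3977

39.8%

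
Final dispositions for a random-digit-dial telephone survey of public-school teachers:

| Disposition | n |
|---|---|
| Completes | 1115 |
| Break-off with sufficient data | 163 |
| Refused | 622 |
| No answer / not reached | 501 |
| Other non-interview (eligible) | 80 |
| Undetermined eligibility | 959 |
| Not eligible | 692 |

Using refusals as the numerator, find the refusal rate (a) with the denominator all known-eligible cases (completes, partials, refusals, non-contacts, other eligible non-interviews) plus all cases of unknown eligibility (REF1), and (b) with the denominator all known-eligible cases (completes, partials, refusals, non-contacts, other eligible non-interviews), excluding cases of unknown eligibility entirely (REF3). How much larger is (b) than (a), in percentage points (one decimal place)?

Numerator: 622
Denom: 1115 + 163 + 622 + 501 + 80 + 959 = 3440
REF1 = 622 / 3440 = 0.1808
Denom: 1115 + 163 + 622 + 501 + 80 = 2481
REF3 = 622 / 2481 = 0.2507
Difference = 25.07 − 18.08 = 6.99 percentage points

7.0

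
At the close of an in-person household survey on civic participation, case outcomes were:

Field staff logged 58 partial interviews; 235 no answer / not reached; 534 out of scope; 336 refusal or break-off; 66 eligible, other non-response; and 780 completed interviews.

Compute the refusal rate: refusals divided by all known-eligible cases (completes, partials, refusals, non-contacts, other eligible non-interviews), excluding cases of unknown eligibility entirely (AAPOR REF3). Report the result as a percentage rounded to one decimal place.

Numerator → 336
Denom → 780 + 58 + 336 + 235 + 66 = 1475
REF3 = 336 / 1475 = 0.2278

22.8%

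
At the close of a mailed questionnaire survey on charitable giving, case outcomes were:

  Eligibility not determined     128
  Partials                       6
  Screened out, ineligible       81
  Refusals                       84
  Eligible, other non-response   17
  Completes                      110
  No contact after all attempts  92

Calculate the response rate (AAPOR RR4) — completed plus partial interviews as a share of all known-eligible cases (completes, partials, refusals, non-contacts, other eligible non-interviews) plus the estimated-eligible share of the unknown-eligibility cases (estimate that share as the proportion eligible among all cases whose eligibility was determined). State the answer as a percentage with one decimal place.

28.3%

Top: 110 + 6 = 116
Eligible (known): 110 + 6 + 84 + 92 + 17 = 309
e = 309 / (309 + 81) = 309 / 390 = 0.7923
Estimated eligible among unknowns: 0.7923 × 128 = 101.41
Base: 309 + 101.41 = 410.41
RR4 = 116 / 410.41 = 0.2826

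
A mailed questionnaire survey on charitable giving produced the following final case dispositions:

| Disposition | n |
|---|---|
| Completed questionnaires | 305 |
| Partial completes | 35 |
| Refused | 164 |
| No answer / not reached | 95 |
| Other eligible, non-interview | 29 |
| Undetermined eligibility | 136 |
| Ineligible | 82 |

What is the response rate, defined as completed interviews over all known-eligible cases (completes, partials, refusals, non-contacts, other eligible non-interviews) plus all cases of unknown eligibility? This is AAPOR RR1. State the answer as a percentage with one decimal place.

Top: 305
Denom: 305 + 35 + 164 + 95 + 29 + 136 = 764
RR1 = 305 / 764 = 0.3992

39.9%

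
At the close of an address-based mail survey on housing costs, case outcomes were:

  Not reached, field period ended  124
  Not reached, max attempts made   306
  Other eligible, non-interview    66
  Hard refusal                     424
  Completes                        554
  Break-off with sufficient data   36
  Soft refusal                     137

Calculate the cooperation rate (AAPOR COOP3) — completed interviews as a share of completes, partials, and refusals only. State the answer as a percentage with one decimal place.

48.1%

Refusal or break-off = 424 + 137 = 561
No answer / not reached = 124 + 306 = 430
Top: 554
Denominator: 554 + 36 + 561 = 1151
COOP3 = 554 / 1151 = 0.4813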